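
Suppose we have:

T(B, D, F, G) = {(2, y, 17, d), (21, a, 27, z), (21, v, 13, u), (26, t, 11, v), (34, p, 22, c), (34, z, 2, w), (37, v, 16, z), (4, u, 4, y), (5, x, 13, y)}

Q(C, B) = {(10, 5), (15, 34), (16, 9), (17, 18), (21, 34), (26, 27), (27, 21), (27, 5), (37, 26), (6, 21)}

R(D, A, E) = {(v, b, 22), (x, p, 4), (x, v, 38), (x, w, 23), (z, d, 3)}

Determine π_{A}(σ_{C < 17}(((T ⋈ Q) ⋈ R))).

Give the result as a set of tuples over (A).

{b, d, p, v, w}

Joining T and Q on B yields {(21, a, 27, z, 27), (21, a, 27, z, 6), (21, v, 13, u, 27), (21, v, 13, u, 6), (26, t, 11, v, 37), (34, p, 22, c, 15), (34, p, 22, c, 21), (34, z, 2, w, 15), (34, z, 2, w, 21), (5, x, 13, y, 10), (5, x, 13, y, 27)}.
Joining (T ⋈ Q) and R on D yields {(21, v, 13, u, 27, b, 22), (21, v, 13, u, 6, b, 22), (34, z, 2, w, 15, d, 3), (34, z, 2, w, 21, d, 3), (5, x, 13, y, 10, p, 4), (5, x, 13, y, 10, v, 38), (5, x, 13, y, 10, w, 23), (5, x, 13, y, 27, p, 4), (5, x, 13, y, 27, v, 38), (5, x, 13, y, 27, w, 23)}.
Filtering on C < 17 leaves {(21, v, 13, u, 6, b, 22), (34, z, 2, w, 15, d, 3), (5, x, 13, y, 10, p, 4), (5, x, 13, y, 10, v, 38), (5, x, 13, y, 10, w, 23)}.
Keep only column(s) A: {b, d, p, v, w}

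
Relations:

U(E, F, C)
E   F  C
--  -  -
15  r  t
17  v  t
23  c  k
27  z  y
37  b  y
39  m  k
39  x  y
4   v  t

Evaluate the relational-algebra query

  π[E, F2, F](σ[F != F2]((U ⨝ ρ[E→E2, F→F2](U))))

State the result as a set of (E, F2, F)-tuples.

{(15, v, r), (17, r, v), (23, m, c), (27, b, z), (27, x, z), (37, x, b), (37, z, b), (39, b, x), (39, c, m), (39, z, x), (4, r, v)}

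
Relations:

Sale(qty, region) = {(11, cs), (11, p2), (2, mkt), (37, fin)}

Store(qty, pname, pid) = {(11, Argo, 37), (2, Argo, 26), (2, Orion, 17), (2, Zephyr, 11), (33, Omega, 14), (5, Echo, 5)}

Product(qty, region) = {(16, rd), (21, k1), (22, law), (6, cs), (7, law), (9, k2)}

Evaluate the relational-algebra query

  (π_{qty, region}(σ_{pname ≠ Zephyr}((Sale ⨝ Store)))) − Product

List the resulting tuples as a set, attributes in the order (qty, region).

Sale ⋈ Store (natural join on qty): {(11, cs, Argo, 37), (11, p2, Argo, 37), (2, mkt, Argo, 26), (2, mkt, Orion, 17), (2, mkt, Zephyr, 11)}
σ[pname ≠ Zephyr]: keep tuples satisfying pname ≠ Zephyr → {(11, cs, Argo, 37), (11, p2, Argo, 37), (2, mkt, Argo, 26), (2, mkt, Orion, 17)}
π_{qty, region} gives {(11, cs), (11, p2), (2, mkt)} (1 duplicate(s) eliminated).
Difference: {(11, cs), (11, p2), (2, mkt)} with {(16, rd), (21, k1), (22, law), (6, cs), (7, law), (9, k2)} → {(11, cs), (11, p2), (2, mkt)}

{(11, cs), (11, p2), (2, mkt)}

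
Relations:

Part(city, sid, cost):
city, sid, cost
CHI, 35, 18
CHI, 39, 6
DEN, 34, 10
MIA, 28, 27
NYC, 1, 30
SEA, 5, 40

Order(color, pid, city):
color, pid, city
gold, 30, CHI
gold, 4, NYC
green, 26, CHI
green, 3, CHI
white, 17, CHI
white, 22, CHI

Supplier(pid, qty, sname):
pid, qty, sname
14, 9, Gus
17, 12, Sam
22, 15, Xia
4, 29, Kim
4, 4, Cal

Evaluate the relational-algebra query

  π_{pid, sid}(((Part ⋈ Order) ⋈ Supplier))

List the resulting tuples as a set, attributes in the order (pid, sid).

{(17, 35), (17, 39), (22, 35), (22, 39), (4, 1)}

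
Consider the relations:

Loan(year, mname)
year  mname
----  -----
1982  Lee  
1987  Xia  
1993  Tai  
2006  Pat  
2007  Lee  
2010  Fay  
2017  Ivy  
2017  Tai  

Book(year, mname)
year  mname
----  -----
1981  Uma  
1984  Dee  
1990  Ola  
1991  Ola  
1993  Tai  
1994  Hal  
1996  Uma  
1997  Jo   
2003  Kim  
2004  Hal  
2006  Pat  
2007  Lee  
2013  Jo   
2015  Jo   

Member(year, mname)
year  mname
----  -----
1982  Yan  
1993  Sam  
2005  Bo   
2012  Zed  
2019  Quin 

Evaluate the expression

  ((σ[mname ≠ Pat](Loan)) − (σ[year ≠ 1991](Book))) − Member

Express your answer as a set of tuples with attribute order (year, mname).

σ[mname ≠ Pat]: keep tuples satisfying mname ≠ Pat → {(1982, Lee), (1987, Xia), (1993, Tai), (2007, Lee), (2010, Fay), (2017, Ivy), (2017, Tai)}
σ[year ≠ 1991]: keep tuples satisfying year ≠ 1991 → {(1981, Uma), (1984, Dee), (1990, Ola), (1993, Tai), (1994, Hal), (1996, Uma), (1997, Jo), (2003, Kim), (2004, Hal), (2006, Pat), (2007, Lee), (2013, Jo), (2015, Jo)}
Set difference of the two operands is {(1982, Lee), (1987, Xia), (2010, Fay), (2017, Ivy), (2017, Tai)}.
Set difference of the two operands is {(1982, Lee), (1987, Xia), (2010, Fay), (2017, Ivy), (2017, Tai)}.

{(1982, Lee), (1987, Xia), (2010, Fay), (2017, Ivy), (2017, Tai)}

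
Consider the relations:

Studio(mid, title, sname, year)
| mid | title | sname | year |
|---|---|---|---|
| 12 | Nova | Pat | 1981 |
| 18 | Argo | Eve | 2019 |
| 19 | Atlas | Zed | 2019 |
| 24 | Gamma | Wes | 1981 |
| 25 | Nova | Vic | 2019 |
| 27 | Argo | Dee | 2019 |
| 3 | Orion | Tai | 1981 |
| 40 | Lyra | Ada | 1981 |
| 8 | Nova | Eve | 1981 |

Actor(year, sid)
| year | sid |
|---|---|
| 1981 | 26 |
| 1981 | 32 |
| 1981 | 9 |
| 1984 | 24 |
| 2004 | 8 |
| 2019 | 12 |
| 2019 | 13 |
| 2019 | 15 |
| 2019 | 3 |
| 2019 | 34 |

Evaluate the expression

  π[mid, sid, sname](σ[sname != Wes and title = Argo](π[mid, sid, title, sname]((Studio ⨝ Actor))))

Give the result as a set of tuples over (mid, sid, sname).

{(18, 12, Eve), (18, 13, Eve), (18, 15, Eve), (18, 3, Eve), (18, 34, Eve), (27, 12, Dee), (27, 13, Dee), (27, 15, Dee), (27, 3, Dee), (27, 34, Dee)}

Studio ⋈ Actor (natural join on year): {(12, Nova, Pat, 1981, 26), (12, Nova, Pat, 1981, 32), (12, Nova, Pat, 1981, 9), (18, Argo, Eve, 2019, 12), (18, Argo, Eve, 2019, 13), (18, Argo, Eve, 2019, 15), (18, Argo, Eve, 2019, 3), (18, Argo, Eve, 2019, 34), (19, Atlas, Zed, 2019, 12), (19, Atlas, Zed, 2019, 13), (19, Atlas, Zed, 2019, 15), (19, Atlas, Zed, 2019, 3), (19, Atlas, Zed, 2019, 34), (24, Gamma, Wes, 1981, 26), (24, Gamma, Wes, 1981, 32), (24, Gamma, Wes, 1981, 9), (25, Nova, Vic, 2019, 12), (25, Nova, Vic, 2019, 13), (25, Nova, Vic, 2019, 15), (25, Nova, Vic, 2019, 3), (25, Nova, Vic, 2019, 34), (27, Argo, Dee, 2019, 12), (27, Argo, Dee, 2019, 13), (27, Argo, Dee, 2019, 15), (27, Argo, Dee, 2019, 3), (27, Argo, Dee, 2019, 34), (3, Orion, Tai, 1981, 26), (3, Orion, Tai, 1981, 32), (3, Orion, Tai, 1981, 9), (40, Lyra, Ada, 1981, 26), (40, Lyra, Ada, 1981, 32), (40, Lyra, Ada, 1981, 9), (8, Nova, Eve, 1981, 26), (8, Nova, Eve, 1981, 32), (8, Nova, Eve, 1981, 9)}
Projecting to mid, sid, title, sname: {(12, 26, Nova, Pat), (12, 32, Nova, Pat), (12, 9, Nova, Pat), (18, 12, Argo, Eve), (18, 13, Argo, Eve), (18, 15, Argo, Eve), (18, 3, Argo, Eve), (18, 34, Argo, Eve), (19, 12, Atlas, Zed), (19, 13, Atlas, Zed), (19, 15, Atlas, Zed), (19, 3, Atlas, Zed), (19, 34, Atlas, Zed), (24, 26, Gamma, Wes), (24, 32, Gamma, Wes), (24, 9, Gamma, Wes), (25, 12, Nova, Vic), (25, 13, Nova, Vic), (25, 15, Nova, Vic), (25, 3, Nova, Vic), (25, 34, Nova, Vic), (27, 12, Argo, Dee), (27, 13, Argo, Dee), (27, 15, Argo, Dee), (27, 3, Argo, Dee), (27, 34, Argo, Dee), (3, 26, Orion, Tai), (3, 32, Orion, Tai), (3, 9, Orion, Tai), (40, 26, Lyra, Ada), (40, 32, Lyra, Ada), (40, 9, Lyra, Ada), (8, 26, Nova, Eve), (8, 32, Nova, Eve), (8, 9, Nova, Eve)}
Apply σ_{sname != Wes and title = Argo}; surviving tuples: {(18, 12, Argo, Eve), (18, 13, Argo, Eve), (18, 15, Argo, Eve), (18, 3, Argo, Eve), (18, 34, Argo, Eve), (27, 12, Argo, Dee), (27, 13, Argo, Dee), (27, 15, Argo, Dee), (27, 3, Argo, Dee), (27, 34, Argo, Dee)}
Projecting to mid, sid, sname: {(18, 12, Eve), (18, 13, Eve), (18, 15, Eve), (18, 3, Eve), (18, 34, Eve), (27, 12, Dee), (27, 13, Dee), (27, 15, Dee), (27, 3, Dee), (27, 34, Dee)}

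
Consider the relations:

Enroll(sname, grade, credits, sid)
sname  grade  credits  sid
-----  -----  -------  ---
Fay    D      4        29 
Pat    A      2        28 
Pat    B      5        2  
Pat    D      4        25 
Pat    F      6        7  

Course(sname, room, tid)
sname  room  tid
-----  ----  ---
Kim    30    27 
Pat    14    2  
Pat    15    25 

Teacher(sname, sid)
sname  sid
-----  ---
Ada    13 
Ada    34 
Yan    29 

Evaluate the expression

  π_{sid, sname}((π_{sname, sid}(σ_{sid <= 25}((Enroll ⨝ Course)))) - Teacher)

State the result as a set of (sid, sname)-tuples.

Natural join on sname: {(Pat, A, 2, 28, 14, 2), (Pat, A, 2, 28, 15, 25), (Pat, B, 5, 2, 14, 2), (Pat, B, 5, 2, 15, 25), (Pat, D, 4, 25, 14, 2), (Pat, D, 4, 25, 15, 25), (Pat, F, 6, 7, 14, 2), (Pat, F, 6, 7, 15, 25)}
Apply σ_{sid <= 25}; surviving tuples: {(Pat, B, 5, 2, 14, 2), (Pat, B, 5, 2, 15, 25), (Pat, D, 4, 25, 14, 2), (Pat, D, 4, 25, 15, 25), (Pat, F, 6, 7, 14, 2), (Pat, F, 6, 7, 15, 25)}
Keep only column(s) sname, sid (3 duplicate(s) eliminated): {(Pat, 2), (Pat, 25), (Pat, 7)}
Difference: {(Pat, 2), (Pat, 25), (Pat, 7)} with {(Ada, 13), (Ada, 34), (Yan, 29)} → {(Pat, 2), (Pat, 25), (Pat, 7)}
Keep only column(s) sid, sname: {(2, Pat), (25, Pat), (7, Pat)}

{(2, Pat), (25, Pat), (7, Pat)}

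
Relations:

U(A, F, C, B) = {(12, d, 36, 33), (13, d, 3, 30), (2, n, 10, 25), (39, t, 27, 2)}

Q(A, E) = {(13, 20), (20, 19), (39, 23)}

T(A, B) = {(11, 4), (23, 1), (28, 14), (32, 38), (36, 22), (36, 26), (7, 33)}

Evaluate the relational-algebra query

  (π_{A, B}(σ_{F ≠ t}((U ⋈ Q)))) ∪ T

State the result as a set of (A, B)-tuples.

Natural join on A: {(13, d, 3, 30, 20), (39, t, 27, 2, 23)}
Selection F ≠ t: {(13, d, 3, 30, 20)}
Keep only column(s) A, B: {(13, 30)}
Union: {(13, 30)} with {(11, 4), (23, 1), (28, 14), (32, 38), (36, 22), (36, 26), (7, 33)} → {(11, 4), (13, 30), (23, 1), (28, 14), (32, 38), (36, 22), (36, 26), (7, 33)}

{(11, 4), (13, 30), (23, 1), (28, 14), (32, 38), (36, 22), (36, 26), (7, 33)}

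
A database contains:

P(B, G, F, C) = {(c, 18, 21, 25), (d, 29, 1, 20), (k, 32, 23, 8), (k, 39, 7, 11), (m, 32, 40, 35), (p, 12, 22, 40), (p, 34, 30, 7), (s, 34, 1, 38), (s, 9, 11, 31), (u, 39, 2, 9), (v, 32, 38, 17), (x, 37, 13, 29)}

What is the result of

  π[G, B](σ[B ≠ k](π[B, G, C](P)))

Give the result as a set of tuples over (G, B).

{(12, p), (18, c), (29, d), (32, m), (32, v), (34, p), (34, s), (37, x), (39, u), (9, s)}

Keep only column(s) B, G, C: {(c, 18, 25), (d, 29, 20), (k, 32, 8), (k, 39, 11), (m, 32, 35), (p, 12, 40), (p, 34, 7), (s, 34, 38), (s, 9, 31), (u, 39, 9), (v, 32, 17), (x, 37, 29)}
Apply σ_{B ≠ k}; surviving tuples: {(c, 18, 25), (d, 29, 20), (m, 32, 35), (p, 12, 40), (p, 34, 7), (s, 34, 38), (s, 9, 31), (u, 39, 9), (v, 32, 17), (x, 37, 29)}
Keep only column(s) G, B: {(12, p), (18, c), (29, d), (32, m), (32, v), (34, p), (34, s), (37, x), (39, u), (9, s)}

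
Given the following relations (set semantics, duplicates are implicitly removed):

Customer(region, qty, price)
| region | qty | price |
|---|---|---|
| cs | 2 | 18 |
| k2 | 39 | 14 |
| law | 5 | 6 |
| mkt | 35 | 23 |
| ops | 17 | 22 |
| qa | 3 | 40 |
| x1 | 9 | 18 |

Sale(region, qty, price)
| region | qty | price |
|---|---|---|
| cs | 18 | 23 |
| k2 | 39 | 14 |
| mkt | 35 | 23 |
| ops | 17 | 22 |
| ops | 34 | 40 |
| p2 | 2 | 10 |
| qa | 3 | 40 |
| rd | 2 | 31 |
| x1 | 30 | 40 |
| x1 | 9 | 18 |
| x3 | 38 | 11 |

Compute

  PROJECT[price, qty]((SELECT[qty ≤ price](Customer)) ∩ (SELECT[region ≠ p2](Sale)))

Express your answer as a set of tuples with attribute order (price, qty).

Filtering on qty ≤ price leaves {(cs, 2, 18), (law, 5, 6), (ops, 17, 22), (qa, 3, 40), (x1, 9, 18)}.
Filtering on region ≠ p2 leaves {(cs, 18, 23), (k2, 39, 14), (mkt, 35, 23), (ops, 17, 22), (ops, 34, 40), (qa, 3, 40), (rd, 2, 31), (x1, 30, 40), (x1, 9, 18), (x3, 38, 11)}.
Taking the intersection: {(ops, 17, 22), (qa, 3, 40), (x1, 9, 18)}
Projecting to price, qty: {(18, 9), (22, 17), (40, 3)}

{(18, 9), (22, 17), (40, 3)}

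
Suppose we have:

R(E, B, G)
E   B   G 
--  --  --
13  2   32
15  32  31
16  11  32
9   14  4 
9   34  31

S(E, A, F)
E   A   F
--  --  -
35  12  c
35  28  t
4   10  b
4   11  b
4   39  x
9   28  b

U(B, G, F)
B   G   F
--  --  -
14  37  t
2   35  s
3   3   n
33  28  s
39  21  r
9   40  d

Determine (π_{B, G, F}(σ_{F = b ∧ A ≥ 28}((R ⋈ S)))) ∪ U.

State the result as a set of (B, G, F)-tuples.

Joining R and S on E yields {(9, 14, 4, 28, b), (9, 34, 31, 28, b)}.
σ[F = b ∧ A ≥ 28]: keep tuples satisfying F = b ∧ A ≥ 28 → {(9, 14, 4, 28, b), (9, 34, 31, 28, b)}
π_{B, G, F} gives {(14, 4, b), (34, 31, b)}.
Set union of the two operands is {(14, 37, t), (14, 4, b), (2, 35, s), (3, 3, n), (33, 28, s), (34, 31, b), (39, 21, r), (9, 40, d)}.

{(14, 37, t), (14, 4, b), (2, 35, s), (3, 3, n), (33, 28, s), (34, 31, b), (39, 21, r), (9, 40, d)}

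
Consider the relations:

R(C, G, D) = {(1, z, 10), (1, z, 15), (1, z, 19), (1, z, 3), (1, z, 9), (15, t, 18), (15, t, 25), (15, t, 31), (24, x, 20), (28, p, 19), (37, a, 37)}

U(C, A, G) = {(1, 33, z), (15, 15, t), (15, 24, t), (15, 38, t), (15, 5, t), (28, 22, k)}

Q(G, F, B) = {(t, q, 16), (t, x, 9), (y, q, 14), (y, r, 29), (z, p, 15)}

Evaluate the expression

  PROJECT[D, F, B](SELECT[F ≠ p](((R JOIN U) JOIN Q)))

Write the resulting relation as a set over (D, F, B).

{(18, q, 16), (18, x, 9), (25, q, 16), (25, x, 9), (31, q, 16), (31, x, 9)}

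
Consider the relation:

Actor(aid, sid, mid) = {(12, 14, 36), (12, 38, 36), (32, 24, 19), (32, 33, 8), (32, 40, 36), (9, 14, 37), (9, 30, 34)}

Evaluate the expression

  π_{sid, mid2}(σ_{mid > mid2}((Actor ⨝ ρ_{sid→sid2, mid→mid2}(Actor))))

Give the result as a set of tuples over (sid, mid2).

{(14, 34), (24, 8), (40, 19), (40, 8)}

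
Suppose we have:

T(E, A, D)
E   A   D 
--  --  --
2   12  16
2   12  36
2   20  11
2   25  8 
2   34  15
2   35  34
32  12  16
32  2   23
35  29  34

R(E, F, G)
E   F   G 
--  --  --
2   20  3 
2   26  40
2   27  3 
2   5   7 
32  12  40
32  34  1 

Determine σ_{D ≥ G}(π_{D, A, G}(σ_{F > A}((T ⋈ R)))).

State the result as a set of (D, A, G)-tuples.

T ⋈ R (natural join on E): {(2, 12, 16, 20, 3), (2, 12, 16, 26, 40), (2, 12, 16, 27, 3), (2, 12, 16, 5, 7), (2, 12, 36, 20, 3), (2, 12, 36, 26, 40), (2, 12, 36, 27, 3), (2, 12, 36, 5, 7), (2, 20, 11, 20, 3), (2, 20, 11, 26, 40), (2, 20, 11, 27, 3), (2, 20, 11, 5, 7), (2, 25, 8, 20, 3), (2, 25, 8, 26, 40), (2, 25, 8, 27, 3), (2, 25, 8, 5, 7), (2, 34, 15, 20, 3), (2, 34, 15, 26, 40), (2, 34, 15, 27, 3), (2, 34, 15, 5, 7), (2, 35, 34, 20, 3), (2, 35, 34, 26, 40), (2, 35, 34, 27, 3), (2, 35, 34, 5, 7), (32, 12, 16, 12, 40), (32, 12, 16, 34, 1), (32, 2, 23, 12, 40), (32, 2, 23, 34, 1)}
σ[F > A]: keep tuples satisfying F > A → {(2, 12, 16, 20, 3), (2, 12, 16, 26, 40), (2, 12, 16, 27, 3), (2, 12, 36, 20, 3), (2, 12, 36, 26, 40), (2, 12, 36, 27, 3), (2, 20, 11, 26, 40), (2, 20, 11, 27, 3), (2, 25, 8, 26, 40), (2, 25, 8, 27, 3), (32, 12, 16, 34, 1), (32, 2, 23, 12, 40), (32, 2, 23, 34, 1)}
π_{D, A, G} gives {(11, 20, 3), (11, 20, 40), (16, 12, 1), (16, 12, 3), (16, 12, 40), (23, 2, 1), (23, 2, 40), (36, 12, 3), (36, 12, 40), (8, 25, 3), (8, 25, 40)} (2 duplicate(s) eliminated).
σ[D ≥ G]: keep tuples satisfying D ≥ G → {(11, 20, 3), (16, 12, 1), (16, 12, 3), (23, 2, 1), (36, 12, 3), (8, 25, 3)}

{(11, 20, 3), (16, 12, 1), (16, 12, 3), (23, 2, 1), (36, 12, 3), (8, 25, 3)}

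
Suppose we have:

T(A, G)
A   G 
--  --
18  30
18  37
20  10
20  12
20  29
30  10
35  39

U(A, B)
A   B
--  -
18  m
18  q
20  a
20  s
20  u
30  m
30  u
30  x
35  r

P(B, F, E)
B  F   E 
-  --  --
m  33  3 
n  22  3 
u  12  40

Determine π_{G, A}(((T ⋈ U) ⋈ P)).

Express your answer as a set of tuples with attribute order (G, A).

{(10, 20), (10, 30), (12, 20), (29, 20), (30, 18), (37, 18)}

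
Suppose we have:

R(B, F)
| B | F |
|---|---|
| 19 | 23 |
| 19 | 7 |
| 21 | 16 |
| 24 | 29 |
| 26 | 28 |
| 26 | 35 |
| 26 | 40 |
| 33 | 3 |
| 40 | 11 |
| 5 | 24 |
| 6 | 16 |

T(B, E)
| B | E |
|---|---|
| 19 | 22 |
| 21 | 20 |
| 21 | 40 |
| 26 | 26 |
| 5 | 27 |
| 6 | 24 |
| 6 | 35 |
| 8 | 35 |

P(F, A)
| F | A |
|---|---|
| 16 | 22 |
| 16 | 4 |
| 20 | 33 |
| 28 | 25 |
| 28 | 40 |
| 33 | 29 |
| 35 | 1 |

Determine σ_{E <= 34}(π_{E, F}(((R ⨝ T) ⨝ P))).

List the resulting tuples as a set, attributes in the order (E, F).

{(20, 16), (24, 16), (26, 28), (26, 35)}

Natural join on B: {(19, 23, 22), (19, 7, 22), (21, 16, 20), (21, 16, 40), (26, 28, 26), (26, 35, 26), (26, 40, 26), (5, 24, 27), (6, 16, 24), (6, 16, 35)}
Natural join on F: {(21, 16, 20, 22), (21, 16, 20, 4), (21, 16, 40, 22), (21, 16, 40, 4), (26, 28, 26, 25), (26, 28, 26, 40), (26, 35, 26, 1), (6, 16, 24, 22), (6, 16, 24, 4), (6, 16, 35, 22), (6, 16, 35, 4)}
Projecting to E, F (5 duplicate(s) eliminated): {(20, 16), (24, 16), (26, 28), (26, 35), (35, 16), (40, 16)}
Selection E <= 34: {(20, 16), (24, 16), (26, 28), (26, 35)}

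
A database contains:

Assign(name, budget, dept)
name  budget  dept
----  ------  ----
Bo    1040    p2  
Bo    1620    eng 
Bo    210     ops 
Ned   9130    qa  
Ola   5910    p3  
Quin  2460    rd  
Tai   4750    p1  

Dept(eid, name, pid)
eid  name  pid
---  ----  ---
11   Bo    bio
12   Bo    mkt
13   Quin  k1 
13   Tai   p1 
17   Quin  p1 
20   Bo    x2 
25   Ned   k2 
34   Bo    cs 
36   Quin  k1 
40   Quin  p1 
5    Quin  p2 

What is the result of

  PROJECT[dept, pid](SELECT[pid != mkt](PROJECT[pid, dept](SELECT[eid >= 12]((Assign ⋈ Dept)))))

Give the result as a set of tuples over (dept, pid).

Joining Assign and Dept on name yields {(Bo, 1040, p2, 11, bio), (Bo, 1040, p2, 12, mkt), (Bo, 1040, p2, 20, x2), (Bo, 1040, p2, 34, cs), (Bo, 1620, eng, 11, bio), (Bo, 1620, eng, 12, mkt), (Bo, 1620, eng, 20, x2), (Bo, 1620, eng, 34, cs), (Bo, 210, ops, 11, bio), (Bo, 210, ops, 12, mkt), (Bo, 210, ops, 20, x2), (Bo, 210, ops, 34, cs), (Ned, 9130, qa, 25, k2), (Quin, 2460, rd, 13, k1), (Quin, 2460, rd, 17, p1), (Quin, 2460, rd, 36, k1), (Quin, 2460, rd, 40, p1), (Quin, 2460, rd, 5, p2), (Tai, 4750, p1, 13, p1)}.
Apply σ_{eid >= 12}; surviving tuples: {(Bo, 1040, p2, 12, mkt), (Bo, 1040, p2, 20, x2), (Bo, 1040, p2, 34, cs), (Bo, 1620, eng, 12, mkt), (Bo, 1620, eng, 20, x2), (Bo, 1620, eng, 34, cs), (Bo, 210, ops, 12, mkt), (Bo, 210, ops, 20, x2), (Bo, 210, ops, 34, cs), (Ned, 9130, qa, 25, k2), (Quin, 2460, rd, 13, k1), (Quin, 2460, rd, 17, p1), (Quin, 2460, rd, 36, k1), (Quin, 2460, rd, 40, p1), (Tai, 4750, p1, 13, p1)}
π[pid, dept]: project onto (pid, dept) (2 duplicate(s) eliminated) → {(cs, eng), (cs, ops), (cs, p2), (k1, rd), (k2, qa), (mkt, eng), (mkt, ops), (mkt, p2), (p1, p1), (p1, rd), (x2, eng), (x2, ops), (x2, p2)}
Apply σ_{pid != mkt}; surviving tuples: {(cs, eng), (cs, ops), (cs, p2), (k1, rd), (k2, qa), (p1, p1), (p1, rd), (x2, eng), (x2, ops), (x2, p2)}
π[dept, pid]: project onto (dept, pid) → {(eng, cs), (eng, x2), (ops, cs), (ops, x2), (p1, p1), (p2, cs), (p2, x2), (qa, k2), (rd, k1), (rd, p1)}

{(eng, cs), (eng, x2), (ops, cs), (ops, x2), (p1, p1), (p2, cs), (p2, x2), (qa, k2), (rd, k1), (rd, p1)}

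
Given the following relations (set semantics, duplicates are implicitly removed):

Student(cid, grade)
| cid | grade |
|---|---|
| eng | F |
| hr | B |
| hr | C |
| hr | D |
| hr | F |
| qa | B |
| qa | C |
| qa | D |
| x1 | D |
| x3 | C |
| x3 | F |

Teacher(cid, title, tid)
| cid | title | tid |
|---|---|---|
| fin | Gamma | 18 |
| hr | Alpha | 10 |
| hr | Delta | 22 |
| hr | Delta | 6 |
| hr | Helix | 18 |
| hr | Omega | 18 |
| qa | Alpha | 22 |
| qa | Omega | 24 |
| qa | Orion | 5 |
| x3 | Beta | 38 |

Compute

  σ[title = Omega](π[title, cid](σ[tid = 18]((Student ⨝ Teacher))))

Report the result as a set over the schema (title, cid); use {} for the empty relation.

{(Omega, hr)}

Natural join on cid: {(hr, B, Alpha, 10), (hr, B, Delta, 22), (hr, B, Delta, 6), (hr, B, Helix, 18), (hr, B, Omega, 18), (hr, C, Alpha, 10), (hr, C, Delta, 22), (hr, C, Delta, 6), (hr, C, Helix, 18), (hr, C, Omega, 18), (hr, D, Alpha, 10), (hr, D, Delta, 22), (hr, D, Delta, 6), (hr, D, Helix, 18), (hr, D, Omega, 18), (hr, F, Alpha, 10), (hr, F, Delta, 22), (hr, F, Delta, 6), (hr, F, Helix, 18), (hr, F, Omega, 18), (qa, B, Alpha, 22), (qa, B, Omega, 24), (qa, B, Orion, 5), (qa, C, Alpha, 22), (qa, C, Omega, 24), (qa, C, Orion, 5), (qa, D, Alpha, 22), (qa, D, Omega, 24), (qa, D, Orion, 5), (x3, C, Beta, 38), (x3, F, Beta, 38)}
Selection tid = 18: {(hr, B, Helix, 18), (hr, B, Omega, 18), (hr, C, Helix, 18), (hr, C, Omega, 18), (hr, D, Helix, 18), (hr, D, Omega, 18), (hr, F, Helix, 18), (hr, F, Omega, 18)}
Projecting to title, cid (6 duplicate(s) eliminated): {(Helix, hr), (Omega, hr)}
Selection title = Omega: {(Omega, hr)}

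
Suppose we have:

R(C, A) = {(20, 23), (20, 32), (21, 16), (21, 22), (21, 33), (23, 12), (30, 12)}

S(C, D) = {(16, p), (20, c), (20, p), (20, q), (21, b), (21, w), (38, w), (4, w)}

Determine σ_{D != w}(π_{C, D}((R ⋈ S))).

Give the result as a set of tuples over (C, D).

{(20, c), (20, p), (20, q), (21, b)}

Natural join on C: {(20, 23, c), (20, 23, p), (20, 23, q), (20, 32, c), (20, 32, p), (20, 32, q), (21, 16, b), (21, 16, w), (21, 22, b), (21, 22, w), (21, 33, b), (21, 33, w)}
π[C, D]: project onto (C, D) (7 duplicate(s) eliminated) → {(20, c), (20, p), (20, q), (21, b), (21, w)}
Selection D != w: {(20, c), (20, p), (20, q), (21, b)}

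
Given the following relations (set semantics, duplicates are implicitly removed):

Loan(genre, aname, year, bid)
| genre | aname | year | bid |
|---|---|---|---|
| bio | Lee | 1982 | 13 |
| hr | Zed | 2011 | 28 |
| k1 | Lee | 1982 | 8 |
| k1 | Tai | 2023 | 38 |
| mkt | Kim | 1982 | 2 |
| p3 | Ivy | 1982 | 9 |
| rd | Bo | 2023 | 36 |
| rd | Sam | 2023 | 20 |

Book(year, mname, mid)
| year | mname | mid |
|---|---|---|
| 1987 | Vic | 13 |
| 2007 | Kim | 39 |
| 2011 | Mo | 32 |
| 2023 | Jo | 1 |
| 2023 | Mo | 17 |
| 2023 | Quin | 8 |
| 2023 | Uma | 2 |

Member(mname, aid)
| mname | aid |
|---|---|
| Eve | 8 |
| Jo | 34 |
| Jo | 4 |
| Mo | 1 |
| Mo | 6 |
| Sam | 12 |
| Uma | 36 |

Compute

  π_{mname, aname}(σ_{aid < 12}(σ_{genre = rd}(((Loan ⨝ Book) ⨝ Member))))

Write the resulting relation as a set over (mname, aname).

Loan ⋈ Book (natural join on year): {(hr, Zed, 2011, 28, Mo, 32), (k1, Tai, 2023, 38, Jo, 1), (k1, Tai, 2023, 38, Mo, 17), (k1, Tai, 2023, 38, Quin, 8), (k1, Tai, 2023, 38, Uma, 2), (rd, Bo, 2023, 36, Jo, 1), (rd, Bo, 2023, 36, Mo, 17), (rd, Bo, 2023, 36, Quin, 8), (rd, Bo, 2023, 36, Uma, 2), (rd, Sam, 2023, 20, Jo, 1), (rd, Sam, 2023, 20, Mo, 17), (rd, Sam, 2023, 20, Quin, 8), (rd, Sam, 2023, 20, Uma, 2)}
(Loan ⨝ Book) ⋈ Member (natural join on mname): {(hr, Zed, 2011, 28, Mo, 32, 1), (hr, Zed, 2011, 28, Mo, 32, 6), (k1, Tai, 2023, 38, Jo, 1, 34), (k1, Tai, 2023, 38, Jo, 1, 4), (k1, Tai, 2023, 38, Mo, 17, 1), (k1, Tai, 2023, 38, Mo, 17, 6), (k1, Tai, 2023, 38, Uma, 2, 36), (rd, Bo, 2023, 36, Jo, 1, 34), (rd, Bo, 2023, 36, Jo, 1, 4), (rd, Bo, 2023, 36, Mo, 17, 1), (rd, Bo, 2023, 36, Mo, 17, 6), (rd, Bo, 2023, 36, Uma, 2, 36), (rd, Sam, 2023, 20, Jo, 1, 34), (rd, Sam, 2023, 20, Jo, 1, 4), (rd, Sam, 2023, 20, Mo, 17, 1), (rd, Sam, 2023, 20, Mo, 17, 6), (rd, Sam, 2023, 20, Uma, 2, 36)}
σ[genre = rd]: keep tuples satisfying genre = rd → {(rd, Bo, 2023, 36, Jo, 1, 34), (rd, Bo, 2023, 36, Jo, 1, 4), (rd, Bo, 2023, 36, Mo, 17, 1), (rd, Bo, 2023, 36, Mo, 17, 6), (rd, Bo, 2023, 36, Uma, 2, 36), (rd, Sam, 2023, 20, Jo, 1, 34), (rd, Sam, 2023, 20, Jo, 1, 4), (rd, Sam, 2023, 20, Mo, 17, 1), (rd, Sam, 2023, 20, Mo, 17, 6), (rd, Sam, 2023, 20, Uma, 2, 36)}
σ[aid < 12]: keep tuples satisfying aid < 12 → {(rd, Bo, 2023, 36, Jo, 1, 4), (rd, Bo, 2023, 36, Mo, 17, 1), (rd, Bo, 2023, 36, Mo, 17, 6), (rd, Sam, 2023, 20, Jo, 1, 4), (rd, Sam, 2023, 20, Mo, 17, 1), (rd, Sam, 2023, 20, Mo, 17, 6)}
π[mname, aname]: project onto (mname, aname) (2 duplicate(s) eliminated) → {(Jo, Bo), (Jo, Sam), (Mo, Bo), (Mo, Sam)}

{(Jo, Bo), (Jo, Sam), (Mo, Bo), (Mo, Sam)}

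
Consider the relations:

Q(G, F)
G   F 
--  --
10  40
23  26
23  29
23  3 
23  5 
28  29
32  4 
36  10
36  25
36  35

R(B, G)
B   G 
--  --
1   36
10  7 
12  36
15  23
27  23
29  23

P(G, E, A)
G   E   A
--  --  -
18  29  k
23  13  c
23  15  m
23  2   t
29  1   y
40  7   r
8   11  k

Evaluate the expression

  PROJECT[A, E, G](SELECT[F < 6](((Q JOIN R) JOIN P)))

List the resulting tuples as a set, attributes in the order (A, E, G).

Q ⋈ R (natural join on G): {(23, 26, 15), (23, 26, 27), (23, 26, 29), (23, 29, 15), (23, 29, 27), (23, 29, 29), (23, 3, 15), (23, 3, 27), (23, 3, 29), (23, 5, 15), (23, 5, 27), (23, 5, 29), (36, 10, 1), (36, 10, 12), (36, 25, 1), (36, 25, 12), (36, 35, 1), (36, 35, 12)}
(Q JOIN R) ⋈ P (natural join on G): {(23, 26, 15, 13, c), (23, 26, 15, 15, m), (23, 26, 15, 2, t), (23, 26, 27, 13, c), (23, 26, 27, 15, m), (23, 26, 27, 2, t), (23, 26, 29, 13, c), (23, 26, 29, 15, m), (23, 26, 29, 2, t), (23, 29, 15, 13, c), (23, 29, 15, 15, m), (23, 29, 15, 2, t), (23, 29, 27, 13, c), (23, 29, 27, 15, m), (23, 29, 27, 2, t), (23, 29, 29, 13, c), (23, 29, 29, 15, m), (23, 29, 29, 2, t), (23, 3, 15, 13, c), (23, 3, 15, 15, m), (23, 3, 15, 2, t), (23, 3, 27, 13, c), (23, 3, 27, 15, m), (23, 3, 27, 2, t), (23, 3, 29, 13, c), (23, 3, 29, 15, m), (23, 3, 29, 2, t), (23, 5, 15, 13, c), (23, 5, 15, 15, m), (23, 5, 15, 2, t), (23, 5, 27, 13, c), (23, 5, 27, 15, m), (23, 5, 27, 2, t), (23, 5, 29, 13, c), (23, 5, 29, 15, m), (23, 5, 29, 2, t)}
σ[F < 6]: keep tuples satisfying F < 6 → {(23, 3, 15, 13, c), (23, 3, 15, 15, m), (23, 3, 15, 2, t), (23, 3, 27, 13, c), (23, 3, 27, 15, m), (23, 3, 27, 2, t), (23, 3, 29, 13, c), (23, 3, 29, 15, m), (23, 3, 29, 2, t), (23, 5, 15, 13, c), (23, 5, 15, 15, m), (23, 5, 15, 2, t), (23, 5, 27, 13, c), (23, 5, 27, 15, m), (23, 5, 27, 2, t), (23, 5, 29, 13, c), (23, 5, 29, 15, m), (23, 5, 29, 2, t)}
Projecting to A, E, G (15 duplicate(s) eliminated): {(c, 13, 23), (m, 15, 23), (t, 2, 23)}

{(c, 13, 23), (m, 15, 23), (t, 2, 23)}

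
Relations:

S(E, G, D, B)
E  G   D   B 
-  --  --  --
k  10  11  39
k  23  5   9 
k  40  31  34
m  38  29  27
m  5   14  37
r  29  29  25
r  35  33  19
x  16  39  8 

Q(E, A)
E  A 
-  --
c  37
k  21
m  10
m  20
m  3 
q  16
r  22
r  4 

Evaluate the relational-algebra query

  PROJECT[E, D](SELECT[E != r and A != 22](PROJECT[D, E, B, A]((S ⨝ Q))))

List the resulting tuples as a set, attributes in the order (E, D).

{(k, 11), (k, 31), (k, 5), (m, 14), (m, 29)}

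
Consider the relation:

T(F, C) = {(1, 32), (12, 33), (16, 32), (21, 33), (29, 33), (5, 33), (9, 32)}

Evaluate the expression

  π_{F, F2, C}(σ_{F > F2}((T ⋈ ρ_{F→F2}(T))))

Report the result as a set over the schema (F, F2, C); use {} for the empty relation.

ρ[F→F2]: schema becomes (F2, C); tuples unchanged.
T ⋈ ρ_{F→F2}(T) (natural join on C): {(1, 32, 1), (1, 32, 16), (1, 32, 9), (12, 33, 12), (12, 33, 21), (12, 33, 29), (12, 33, 5), (16, 32, 1), (16, 32, 16), (16, 32, 9), (21, 33, 12), (21, 33, 21), (21, 33, 29), (21, 33, 5), (29, 33, 12), (29, 33, 21), (29, 33, 29), (29, 33, 5), (5, 33, 12), (5, 33, 21), (5, 33, 29), (5, 33, 5), (9, 32, 1), (9, 32, 16), (9, 32, 9)}
Filtering on F > F2 leaves {(12, 33, 5), (16, 32, 1), (16, 32, 9), (21, 33, 12), (21, 33, 5), (29, 33, 12), (29, 33, 21), (29, 33, 5), (9, 32, 1)}.
π_{F, F2, C} gives {(12, 5, 33), (16, 1, 32), (16, 9, 32), (21, 12, 33), (21, 5, 33), (29, 12, 33), (29, 21, 33), (29, 5, 33), (9, 1, 32)}.

{(12, 5, 33), (16, 1, 32), (16, 9, 32), (21, 12, 33), (21, 5, 33), (29, 12, 33), (29, 21, 33), (29, 5, 33), (9, 1, 32)}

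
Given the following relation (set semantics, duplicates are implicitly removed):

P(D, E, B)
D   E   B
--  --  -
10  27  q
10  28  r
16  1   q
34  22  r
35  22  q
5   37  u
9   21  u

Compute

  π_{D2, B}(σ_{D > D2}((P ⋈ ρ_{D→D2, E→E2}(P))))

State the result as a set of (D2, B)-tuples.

{(10, q), (10, r), (16, q), (5, u)}

ρ[D→D2, E→E2]: schema becomes (D2, E2, B); tuples unchanged.
Natural join on B: {(10, 27, q, 10, 27), (10, 27, q, 16, 1), (10, 27, q, 35, 22), (10, 28, r, 10, 28), (10, 28, r, 34, 22), (16, 1, q, 10, 27), (16, 1, q, 16, 1), (16, 1, q, 35, 22), (34, 22, r, 10, 28), (34, 22, r, 34, 22), (35, 22, q, 10, 27), (35, 22, q, 16, 1), (35, 22, q, 35, 22), (5, 37, u, 5, 37), (5, 37, u, 9, 21), (9, 21, u, 5, 37), (9, 21, u, 9, 21)}
σ[D > D2]: keep tuples satisfying D > D2 → {(16, 1, q, 10, 27), (34, 22, r, 10, 28), (35, 22, q, 10, 27), (35, 22, q, 16, 1), (9, 21, u, 5, 37)}
Keep only column(s) D2, B (1 duplicate(s) eliminated): {(10, q), (10, r), (16, q), (5, u)}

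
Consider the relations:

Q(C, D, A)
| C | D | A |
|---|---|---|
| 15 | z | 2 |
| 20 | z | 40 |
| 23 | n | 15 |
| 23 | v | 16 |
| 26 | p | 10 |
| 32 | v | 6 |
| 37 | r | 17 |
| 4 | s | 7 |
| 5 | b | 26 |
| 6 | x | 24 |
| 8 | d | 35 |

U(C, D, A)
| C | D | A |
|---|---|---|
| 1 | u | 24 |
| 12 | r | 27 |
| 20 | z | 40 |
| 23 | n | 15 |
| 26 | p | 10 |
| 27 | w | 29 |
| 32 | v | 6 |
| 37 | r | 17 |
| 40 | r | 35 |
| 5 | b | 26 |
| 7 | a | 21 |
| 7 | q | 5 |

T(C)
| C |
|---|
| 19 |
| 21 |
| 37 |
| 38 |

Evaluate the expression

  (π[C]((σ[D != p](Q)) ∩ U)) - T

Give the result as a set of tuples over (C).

σ[D != p]: keep tuples satisfying D != p → {(15, z, 2), (20, z, 40), (23, n, 15), (23, v, 16), (32, v, 6), (37, r, 17), (4, s, 7), (5, b, 26), (6, x, 24), (8, d, 35)}
Intersection: {(15, z, 2), (20, z, 40), (23, n, 15), (23, v, 16), (32, v, 6), (37, r, 17), (4, s, 7), (5, b, 26), (6, x, 24), (8, d, 35)} with {(1, u, 24), (12, r, 27), (20, z, 40), (23, n, 15), (26, p, 10), (27, w, 29), (32, v, 6), (37, r, 17), (40, r, 35), (5, b, 26), (7, a, 21), (7, q, 5)} → {(20, z, 40), (23, n, 15), (32, v, 6), (37, r, 17), (5, b, 26)}
π_{C} gives {20, 23, 32, 37, 5}.
Difference: {20, 23, 32, 37, 5} with {19, 21, 37, 38} → {20, 23, 32, 5}

{20, 23, 32, 5}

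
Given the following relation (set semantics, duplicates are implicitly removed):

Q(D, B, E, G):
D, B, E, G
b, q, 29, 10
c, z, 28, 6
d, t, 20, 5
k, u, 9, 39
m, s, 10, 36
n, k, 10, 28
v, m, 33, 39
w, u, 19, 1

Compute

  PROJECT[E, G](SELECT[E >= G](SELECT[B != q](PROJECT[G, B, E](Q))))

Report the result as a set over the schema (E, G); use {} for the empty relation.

π[G, B, E]: project onto (G, B, E) → {(1, u, 19), (10, q, 29), (28, k, 10), (36, s, 10), (39, m, 33), (39, u, 9), (5, t, 20), (6, z, 28)}
Apply σ_{B != q}; surviving tuples: {(1, u, 19), (28, k, 10), (36, s, 10), (39, m, 33), (39, u, 9), (5, t, 20), (6, z, 28)}
Apply σ_{E >= G}; surviving tuples: {(1, u, 19), (5, t, 20), (6, z, 28)}
π[E, G]: project onto (E, G) → {(19, 1), (20, 5), (28, 6)}

{(19, 1), (20, 5), (28, 6)}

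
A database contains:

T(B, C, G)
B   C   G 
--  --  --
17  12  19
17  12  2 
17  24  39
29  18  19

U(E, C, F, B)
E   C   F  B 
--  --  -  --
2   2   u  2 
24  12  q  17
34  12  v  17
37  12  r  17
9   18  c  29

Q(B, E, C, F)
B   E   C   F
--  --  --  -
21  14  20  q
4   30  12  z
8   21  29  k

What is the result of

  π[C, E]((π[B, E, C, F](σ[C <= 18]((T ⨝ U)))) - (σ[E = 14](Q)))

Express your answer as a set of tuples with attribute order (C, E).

{(12, 24), (12, 34), (12, 37), (18, 9)}

Natural join on B, C: {(17, 12, 19, 24, q), (17, 12, 19, 34, v), (17, 12, 19, 37, r), (17, 12, 2, 24, q), (17, 12, 2, 34, v), (17, 12, 2, 37, r), (29, 18, 19, 9, c)}
Filtering on C <= 18 leaves {(17, 12, 19, 24, q), (17, 12, 19, 34, v), (17, 12, 19, 37, r), (17, 12, 2, 24, q), (17, 12, 2, 34, v), (17, 12, 2, 37, r), (29, 18, 19, 9, c)}.
π[B, E, C, F]: project onto (B, E, C, F) (3 duplicate(s) eliminated) → {(17, 24, 12, q), (17, 34, 12, v), (17, 37, 12, r), (29, 9, 18, c)}
Filtering on E = 14 leaves {(21, 14, 20, q)}.
Difference: {(17, 24, 12, q), (17, 34, 12, v), (17, 37, 12, r), (29, 9, 18, c)} with {(21, 14, 20, q)} → {(17, 24, 12, q), (17, 34, 12, v), (17, 37, 12, r), (29, 9, 18, c)}
π[C, E]: project onto (C, E) → {(12, 24), (12, 34), (12, 37), (18, 9)}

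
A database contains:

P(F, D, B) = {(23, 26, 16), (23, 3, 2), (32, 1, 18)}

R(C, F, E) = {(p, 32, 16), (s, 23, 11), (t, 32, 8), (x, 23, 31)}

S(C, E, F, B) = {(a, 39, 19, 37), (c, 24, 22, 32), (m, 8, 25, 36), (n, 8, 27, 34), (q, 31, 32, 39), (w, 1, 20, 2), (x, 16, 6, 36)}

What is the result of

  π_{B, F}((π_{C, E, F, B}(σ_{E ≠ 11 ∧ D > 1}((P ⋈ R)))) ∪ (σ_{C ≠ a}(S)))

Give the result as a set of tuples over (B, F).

{(16, 23), (2, 20), (2, 23), (32, 22), (34, 27), (36, 25), (36, 6), (39, 32)}

Joining P and R on F yields {(23, 26, 16, s, 11), (23, 26, 16, x, 31), (23, 3, 2, s, 11), (23, 3, 2, x, 31), (32, 1, 18, p, 16), (32, 1, 18, t, 8)}.
Filtering on E ≠ 11 ∧ D > 1 leaves {(23, 26, 16, x, 31), (23, 3, 2, x, 31)}.
π[C, E, F, B]: project onto (C, E, F, B) → {(x, 31, 23, 16), (x, 31, 23, 2)}
Filtering on C ≠ a leaves {(c, 24, 22, 32), (m, 8, 25, 36), (n, 8, 27, 34), (q, 31, 32, 39), (w, 1, 20, 2), (x, 16, 6, 36)}.
Union: {(x, 31, 23, 16), (x, 31, 23, 2)} with {(c, 24, 22, 32), (m, 8, 25, 36), (n, 8, 27, 34), (q, 31, 32, 39), (w, 1, 20, 2), (x, 16, 6, 36)} → {(c, 24, 22, 32), (m, 8, 25, 36), (n, 8, 27, 34), (q, 31, 32, 39), (w, 1, 20, 2), (x, 16, 6, 36), (x, 31, 23, 16), (x, 31, 23, 2)}
π[B, F]: project onto (B, F) → {(16, 23), (2, 20), (2, 23), (32, 22), (34, 27), (36, 25), (36, 6), (39, 32)}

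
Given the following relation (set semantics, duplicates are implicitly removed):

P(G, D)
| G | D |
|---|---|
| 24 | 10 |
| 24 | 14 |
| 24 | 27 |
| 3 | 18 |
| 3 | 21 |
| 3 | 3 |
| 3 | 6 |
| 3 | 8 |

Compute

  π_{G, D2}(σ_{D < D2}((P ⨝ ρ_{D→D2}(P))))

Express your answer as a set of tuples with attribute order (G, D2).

{(24, 14), (24, 27), (3, 18), (3, 21), (3, 6), (3, 8)}

ρ[D→D2]: schema becomes (G, D2); tuples unchanged.
Joining P and ρ_{D→D2}(P) on G yields {(24, 10, 10), (24, 10, 14), (24, 10, 27), (24, 14, 10), (24, 14, 14), (24, 14, 27), (24, 27, 10), (24, 27, 14), (24, 27, 27), (3, 18, 18), (3, 18, 21), (3, 18, 3), (3, 18, 6), (3, 18, 8), (3, 21, 18), (3, 21, 21), (3, 21, 3), (3, 21, 6), (3, 21, 8), (3, 3, 18), (3, 3, 21), (3, 3, 3), (3, 3, 6), (3, 3, 8), (3, 6, 18), (3, 6, 21), (3, 6, 3), (3, 6, 6), (3, 6, 8), (3, 8, 18), (3, 8, 21), (3, 8, 3), (3, 8, 6), (3, 8, 8)}.
Selection D < D2: {(24, 10, 14), (24, 10, 27), (24, 14, 27), (3, 18, 21), (3, 3, 18), (3, 3, 21), (3, 3, 6), (3, 3, 8), (3, 6, 18), (3, 6, 21), (3, 6, 8), (3, 8, 18), (3, 8, 21)}
Projecting to G, D2 (7 duplicate(s) eliminated): {(24, 14), (24, 27), (3, 18), (3, 21), (3, 6), (3, 8)}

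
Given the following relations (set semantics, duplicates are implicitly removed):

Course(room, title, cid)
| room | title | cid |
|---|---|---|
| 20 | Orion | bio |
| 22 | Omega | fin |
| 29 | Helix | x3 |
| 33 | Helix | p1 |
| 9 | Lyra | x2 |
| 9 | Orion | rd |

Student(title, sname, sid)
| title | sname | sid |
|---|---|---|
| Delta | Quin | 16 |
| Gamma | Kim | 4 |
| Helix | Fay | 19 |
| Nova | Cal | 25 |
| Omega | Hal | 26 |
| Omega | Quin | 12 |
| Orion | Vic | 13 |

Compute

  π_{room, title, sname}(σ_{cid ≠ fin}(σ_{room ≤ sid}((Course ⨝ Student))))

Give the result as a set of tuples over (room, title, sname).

{(9, Orion, Vic)}

Course ⋈ Student (natural join on title): {(20, Orion, bio, Vic, 13), (22, Omega, fin, Hal, 26), (22, Omega, fin, Quin, 12), (29, Helix, x3, Fay, 19), (33, Helix, p1, Fay, 19), (9, Orion, rd, Vic, 13)}
σ[room ≤ sid]: keep tuples satisfying room ≤ sid → {(22, Omega, fin, Hal, 26), (9, Orion, rd, Vic, 13)}
σ[cid ≠ fin]: keep tuples satisfying cid ≠ fin → {(9, Orion, rd, Vic, 13)}
π_{room, title, sname} gives {(9, Orion, Vic)}.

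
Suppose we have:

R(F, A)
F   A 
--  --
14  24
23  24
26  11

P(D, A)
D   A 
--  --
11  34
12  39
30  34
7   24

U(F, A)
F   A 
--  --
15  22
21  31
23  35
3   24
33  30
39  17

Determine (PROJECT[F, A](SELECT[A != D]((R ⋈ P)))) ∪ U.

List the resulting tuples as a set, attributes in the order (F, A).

{(14, 24), (15, 22), (21, 31), (23, 24), (23, 35), (3, 24), (33, 30), (39, 17)}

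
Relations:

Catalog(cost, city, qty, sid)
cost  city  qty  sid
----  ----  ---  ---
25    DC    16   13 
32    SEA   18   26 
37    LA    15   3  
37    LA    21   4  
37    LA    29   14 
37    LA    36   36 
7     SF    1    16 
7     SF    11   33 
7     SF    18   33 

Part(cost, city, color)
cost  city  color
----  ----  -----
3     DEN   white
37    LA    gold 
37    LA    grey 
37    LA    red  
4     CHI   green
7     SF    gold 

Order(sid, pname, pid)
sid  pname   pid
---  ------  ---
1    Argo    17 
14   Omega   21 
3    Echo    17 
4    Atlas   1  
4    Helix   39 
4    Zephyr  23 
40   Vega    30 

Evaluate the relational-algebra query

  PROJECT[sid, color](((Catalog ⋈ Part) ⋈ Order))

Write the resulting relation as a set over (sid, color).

Natural join on cost, city: {(37, LA, 15, 3, gold), (37, LA, 15, 3, grey), (37, LA, 15, 3, red), (37, LA, 21, 4, gold), (37, LA, 21, 4, grey), (37, LA, 21, 4, red), (37, LA, 29, 14, gold), (37, LA, 29, 14, grey), (37, LA, 29, 14, red), (37, LA, 36, 36, gold), (37, LA, 36, 36, grey), (37, LA, 36, 36, red), (7, SF, 1, 16, gold), (7, SF, 11, 33, gold), (7, SF, 18, 33, gold)}
Natural join on sid: {(37, LA, 15, 3, gold, Echo, 17), (37, LA, 15, 3, grey, Echo, 17), (37, LA, 15, 3, red, Echo, 17), (37, LA, 21, 4, gold, Atlas, 1), (37, LA, 21, 4, gold, Helix, 39), (37, LA, 21, 4, gold, Zephyr, 23), (37, LA, 21, 4, grey, Atlas, 1), (37, LA, 21, 4, grey, Helix, 39), (37, LA, 21, 4, grey, Zephyr, 23), (37, LA, 21, 4, red, Atlas, 1), (37, LA, 21, 4, red, Helix, 39), (37, LA, 21, 4, red, Zephyr, 23), (37, LA, 29, 14, gold, Omega, 21), (37, LA, 29, 14, grey, Omega, 21), (37, LA, 29, 14, red, Omega, 21)}
π[sid, color]: project onto (sid, color) (6 duplicate(s) eliminated) → {(14, gold), (14, grey), (14, red), (3, gold), (3, grey), (3, red), (4, gold), (4, grey), (4, red)}

{(14, gold), (14, grey), (14, red), (3, gold), (3, grey), (3, red), (4, gold), (4, grey), (4, red)}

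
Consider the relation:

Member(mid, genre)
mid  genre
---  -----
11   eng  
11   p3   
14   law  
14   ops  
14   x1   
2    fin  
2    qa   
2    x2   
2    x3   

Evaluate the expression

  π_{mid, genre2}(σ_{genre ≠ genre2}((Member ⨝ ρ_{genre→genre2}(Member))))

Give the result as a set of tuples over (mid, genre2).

ρ[genre→genre2]: schema becomes (mid, genre2); tuples unchanged.
Joining Member and ρ_{genre→genre2}(Member) on mid yields {(11, eng, eng), (11, eng, p3), (11, p3, eng), (11, p3, p3), (14, law, law), (14, law, ops), (14, law, x1), (14, ops, law), (14, ops, ops), (14, ops, x1), (14, x1, law), (14, x1, ops), (14, x1, x1), (2, fin, fin), (2, fin, qa), (2, fin, x2), (2, fin, x3), (2, qa, fin), (2, qa, qa), (2, qa, x2), (2, qa, x3), (2, x2, fin), (2, x2, qa), (2, x2, x2), (2, x2, x3), (2, x3, fin), (2, x3, qa), (2, x3, x2), (2, x3, x3)}.
Filtering on genre ≠ genre2 leaves {(11, eng, p3), (11, p3, eng), (14, law, ops), (14, law, x1), (14, ops, law), (14, ops, x1), (14, x1, law), (14, x1, ops), (2, fin, qa), (2, fin, x2), (2, fin, x3), (2, qa, fin), (2, qa, x2), (2, qa, x3), (2, x2, fin), (2, x2, qa), (2, x2, x3), (2, x3, fin), (2, x3, qa), (2, x3, x2)}.
π_{mid, genre2} gives {(11, eng), (11, p3), (14, law), (14, ops), (14, x1), (2, fin), (2, qa), (2, x2), (2, x3)} (11 duplicate(s) eliminated).

{(11, eng), (11, p3), (14, law), (14, ops), (14, x1), (2, fin), (2, qa), (2, x2), (2, x3)}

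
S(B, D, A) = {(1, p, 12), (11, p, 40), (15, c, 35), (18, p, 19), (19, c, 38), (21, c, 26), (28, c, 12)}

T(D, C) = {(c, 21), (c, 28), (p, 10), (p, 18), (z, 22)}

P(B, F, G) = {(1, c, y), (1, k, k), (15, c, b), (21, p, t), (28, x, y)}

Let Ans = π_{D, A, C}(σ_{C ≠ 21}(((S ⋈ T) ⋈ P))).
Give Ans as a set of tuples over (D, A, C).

Natural join on D: {(1, p, 12, 10), (1, p, 12, 18), (11, p, 40, 10), (11, p, 40, 18), (15, c, 35, 21), (15, c, 35, 28), (18, p, 19, 10), (18, p, 19, 18), (19, c, 38, 21), (19, c, 38, 28), (21, c, 26, 21), (21, c, 26, 28), (28, c, 12, 21), (28, c, 12, 28)}
Natural join on B: {(1, p, 12, 10, c, y), (1, p, 12, 10, k, k), (1, p, 12, 18, c, y), (1, p, 12, 18, k, k), (15, c, 35, 21, c, b), (15, c, 35, 28, c, b), (21, c, 26, 21, p, t), (21, c, 26, 28, p, t), (28, c, 12, 21, x, y), (28, c, 12, 28, x, y)}
σ[C ≠ 21]: keep tuples satisfying C ≠ 21 → {(1, p, 12, 10, c, y), (1, p, 12, 10, k, k), (1, p, 12, 18, c, y), (1, p, 12, 18, k, k), (15, c, 35, 28, c, b), (21, c, 26, 28, p, t), (28, c, 12, 28, x, y)}
Keep only column(s) D, A, C (2 duplicate(s) eliminated): {(c, 12, 28), (c, 26, 28), (c, 35, 28), (p, 12, 10), (p, 12, 18)}

{(c, 12, 28), (c, 26, 28), (c, 35, 28), (p, 12, 10), (p, 12, 18)}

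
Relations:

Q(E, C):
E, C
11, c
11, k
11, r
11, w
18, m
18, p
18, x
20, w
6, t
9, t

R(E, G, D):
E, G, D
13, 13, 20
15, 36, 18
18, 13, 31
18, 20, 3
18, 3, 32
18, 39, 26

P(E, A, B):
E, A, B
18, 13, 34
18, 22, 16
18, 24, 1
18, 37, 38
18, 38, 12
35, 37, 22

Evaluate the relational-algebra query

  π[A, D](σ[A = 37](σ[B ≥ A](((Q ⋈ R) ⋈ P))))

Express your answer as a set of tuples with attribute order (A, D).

Joining Q and R on E yields {(18, m, 13, 31), (18, m, 20, 3), (18, m, 3, 32), (18, m, 39, 26), (18, p, 13, 31), (18, p, 20, 3), (18, p, 3, 32), (18, p, 39, 26), (18, x, 13, 31), (18, x, 20, 3), (18, x, 3, 32), (18, x, 39, 26)}.
Joining (Q ⋈ R) and P on E yields {(18, m, 13, 31, 13, 34), (18, m, 13, 31, 22, 16), (18, m, 13, 31, 24, 1), (18, m, 13, 31, 37, 38), (18, m, 13, 31, 38, 12), (18, m, 20, 3, 13, 34), (18, m, 20, 3, 22, 16), (18, m, 20, 3, 24, 1), (18, m, 20, 3, 37, 38), (18, m, 20, 3, 38, 12), (18, m, 3, 32, 13, 34), (18, m, 3, 32, 22, 16), (18, m, 3, 32, 24, 1), (18, m, 3, 32, 37, 38), (18, m, 3, 32, 38, 12), (18, m, 39, 26, 13, 34), (18, m, 39, 26, 22, 16), (18, m, 39, 26, 24, 1), (18, m, 39, 26, 37, 38), (18, m, 39, 26, 38, 12), (18, p, 13, 31, 13, 34), (18, p, 13, 31, 22, 16), (18, p, 13, 31, 24, 1), (18, p, 13, 31, 37, 38), (18, p, 13, 31, 38, 12), (18, p, 20, 3, 13, 34), (18, p, 20, 3, 22, 16), (18, p, 20, 3, 24, 1), (18, p, 20, 3, 37, 38), (18, p, 20, 3, 38, 12), (18, p, 3, 32, 13, 34), (18, p, 3, 32, 22, 16), (18, p, 3, 32, 24, 1), (18, p, 3, 32, 37, 38), (18, p, 3, 32, 38, 12), (18, p, 39, 26, 13, 34), (18, p, 39, 26, 22, 16), (18, p, 39, 26, 24, 1), (18, p, 39, 26, 37, 38), (18, p, 39, 26, 38, 12), (18, x, 13, 31, 13, 34), (18, x, 13, 31, 22, 16), (18, x, 13, 31, 24, 1), (18, x, 13, 31, 37, 38), (18, x, 13, 31, 38, 12), (18, x, 20, 3, 13, 34), (18, x, 20, 3, 22, 16), (18, x, 20, 3, 24, 1), (18, x, 20, 3, 37, 38), (18, x, 20, 3, 38, 12), (18, x, 3, 32, 13, 34), (18, x, 3, 32, 22, 16), (18, x, 3, 32, 24, 1), (18, x, 3, 32, 37, 38), (18, x, 3, 32, 38, 12), (18, x, 39, 26, 13, 34), (18, x, 39, 26, 22, 16), (18, x, 39, 26, 24, 1), (18, x, 39, 26, 37, 38), (18, x, 39, 26, 38, 12)}.
σ[B ≥ A]: keep tuples satisfying B ≥ A → {(18, m, 13, 31, 13, 34), (18, m, 13, 31, 37, 38), (18, m, 20, 3, 13, 34), (18, m, 20, 3, 37, 38), (18, m, 3, 32, 13, 34), (18, m, 3, 32, 37, 38), (18, m, 39, 26, 13, 34), (18, m, 39, 26, 37, 38), (18, p, 13, 31, 13, 34), (18, p, 13, 31, 37, 38), (18, p, 20, 3, 13, 34), (18, p, 20, 3, 37, 38), (18, p, 3, 32, 13, 34), (18, p, 3, 32, 37, 38), (18, p, 39, 26, 13, 34), (18, p, 39, 26, 37, 38), (18, x, 13, 31, 13, 34), (18, x, 13, 31, 37, 38), (18, x, 20, 3, 13, 34), (18, x, 20, 3, 37, 38), (18, x, 3, 32, 13, 34), (18, x, 3, 32, 37, 38), (18, x, 39, 26, 13, 34), (18, x, 39, 26, 37, 38)}
σ[A = 37]: keep tuples satisfying A = 37 → {(18, m, 13, 31, 37, 38), (18, m, 20, 3, 37, 38), (18, m, 3, 32, 37, 38), (18, m, 39, 26, 37, 38), (18, p, 13, 31, 37, 38), (18, p, 20, 3, 37, 38), (18, p, 3, 32, 37, 38), (18, p, 39, 26, 37, 38), (18, x, 13, 31, 37, 38), (18, x, 20, 3, 37, 38), (18, x, 3, 32, 37, 38), (18, x, 39, 26, 37, 38)}
π[A, D]: project onto (A, D) (8 duplicate(s) eliminated) → {(37, 26), (37, 3), (37, 31), (37, 32)}

{(37, 26), (37, 3), (37, 31), (37, 32)}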